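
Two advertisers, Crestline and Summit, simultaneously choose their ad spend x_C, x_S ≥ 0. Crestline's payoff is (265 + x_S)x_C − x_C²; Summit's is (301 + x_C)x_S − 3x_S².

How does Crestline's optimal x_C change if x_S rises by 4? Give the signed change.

2

Expanding Crestline's payoff: 265x_C + x_Sx_C − x_C².
∂π/∂x_C = 265 + x_S − 2x_C = 0, so x_C = 132.5 + 0.5x_S.
The reaction-function slope is 0.5, so a 4-unit rise in x_S moves x_C by 0.5 × 4 = 2. Crestline's best response rises — the actions are strategic complements.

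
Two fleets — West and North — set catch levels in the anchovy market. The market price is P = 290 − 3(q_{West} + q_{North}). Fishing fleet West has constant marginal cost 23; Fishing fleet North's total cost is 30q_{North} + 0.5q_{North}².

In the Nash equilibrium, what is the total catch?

Fishing fleet West's profit: π = q_{West}(290 − 3(q_{West} + q_{North})) − 23q_{West}.
∂π/∂q_{West} = 267 − 6q_{West} − 3q_{North} = 0, so q_{West} = 44.5 − 0.5q_{North}.
For North: ∂π/∂q_{North} = 260 − 7q_{North} − 3q_{West} = 0 ⇒ q_{North} = 260/7 − (3/7)q_{West}.
Plugging q_{North} into West's best response: q_{West} = 44.5 − 0.5(260/7 − (3/7)q_{West}) ⇒ (11/14)q_{West} = 363/14, so q_{West} = 33.
Then q_{North} = 260/7 − (3/7)·33 = 23.
Total catch: 33 + 23 = 56.

56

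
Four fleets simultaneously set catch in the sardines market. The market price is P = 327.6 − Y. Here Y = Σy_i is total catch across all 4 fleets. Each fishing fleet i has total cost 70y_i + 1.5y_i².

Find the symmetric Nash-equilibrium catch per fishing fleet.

A representative fishing fleet's profit is π_i = y_i(327.6 − Y) − 70y_i − 1.5y_i², with Y = y_i + Σ_{j≠i} y_j.
First-order condition: 257.6 − 5y_i − Σ_{j≠i} y_j = 0.
With identical fishing fleets, set every y_j = y: then 257.6 − 5y − 3y = 0, i.e. y = 257.6/8 = 32.2.

32.2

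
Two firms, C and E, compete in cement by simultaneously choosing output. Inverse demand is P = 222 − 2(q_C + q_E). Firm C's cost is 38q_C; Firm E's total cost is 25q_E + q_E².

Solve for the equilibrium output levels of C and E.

Firm C's profit: π = q_C(222 − 2(q_C + q_E)) − 38q_C.
∂π/∂q_C = 184 − 4q_C − 2q_E = 0, so q_C = 46 − 0.5q_E.
For E: ∂π/∂q_E = 197 − 6q_E − 2q_C = 0 ⇒ q_E = 197/6 − (1/3)q_C.
Substituting the second reaction function into the first: q_C = 46 − 0.5(197/6 − (1/3)q_C), which gives (5/6)q_C = 355/12 ⇒ q_C = 35.5.
Then q_E = 197/6 − (1/3)·35.5 = 21.

35.5, 21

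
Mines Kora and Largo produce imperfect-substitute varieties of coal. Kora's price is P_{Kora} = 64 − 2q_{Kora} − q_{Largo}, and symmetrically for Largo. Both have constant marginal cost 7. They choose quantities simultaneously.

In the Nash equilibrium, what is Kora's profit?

Mine Kora's profit: π = q_{Kora}(64 − 2q_{Kora} − q_{Largo}) − 7q_{Kora}.
∂π/∂q_{Kora} = 57 − 4q_{Kora} − q_{Largo} = 0 ⇒ q_{Kora} = 14.25 − 0.25q_{Largo}.
By symmetry q_{Largo} = q_{Kora}; substituting into the reaction function, 1.25q_{Kora} = 14.25 and q_{Kora} = 11.4.
P_{Kora} = 64 − 2·11.4 − 11.4 = 29.8.
Profit = (29.8 − 7)·11.4 = 259.92.

259.92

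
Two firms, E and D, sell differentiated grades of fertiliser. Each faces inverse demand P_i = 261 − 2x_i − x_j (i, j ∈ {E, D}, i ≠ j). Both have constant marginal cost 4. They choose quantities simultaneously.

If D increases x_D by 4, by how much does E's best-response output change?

Firm E's profit: π = x_E(261 − 2x_E − x_D) − 4x_E.
∂π/∂x_E = 257 − 4x_E − x_D = 0 ⇒ x_E = 64.25 − 0.25x_D.
The reaction-function slope is −0.25, so a 4-unit rise in x_D moves x_E by −0.25 × 4 = −1. E's best response falls — the actions are strategic substitutes.

-1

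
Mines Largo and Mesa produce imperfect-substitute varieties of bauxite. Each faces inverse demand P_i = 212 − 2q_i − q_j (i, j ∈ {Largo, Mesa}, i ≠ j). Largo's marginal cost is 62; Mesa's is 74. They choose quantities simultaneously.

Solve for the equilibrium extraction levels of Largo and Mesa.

30.8, 26.8

Mine Largo's profit: π = q_{Largo}(212 − 2q_{Largo} − q_{Mesa}) − 62q_{Largo}.
∂π/∂q_{Largo} = 150 − 4q_{Largo} − q_{Mesa} = 0 ⇒ q_{Largo} = 37.5 − 0.25q_{Mesa}.
Similarly q_{Mesa} = 34.5 − 0.25q_{Largo}.
Substituting the second reaction function into the first: q_{Largo} = 37.5 − 0.25(34.5 − 0.25q_{Largo}), which gives 0.9375q_{Largo} = 28.875 ⇒ q_{Largo} = 30.8.
Then q_{Mesa} = 34.5 − 0.25·30.8 = 26.8.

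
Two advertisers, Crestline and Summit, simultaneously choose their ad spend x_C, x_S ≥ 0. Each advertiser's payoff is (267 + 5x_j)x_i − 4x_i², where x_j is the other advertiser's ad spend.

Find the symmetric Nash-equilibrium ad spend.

Crestline's payoff is (267 + 5x_S)x_C − 4x_C².
∂π/∂x_C = 267 + 5x_S − 8x_C = 0, so x_C = 33.375 + 0.625x_S.
Setting x_C = x_S in the reaction function: x_C = 33.375 + 0.625x_C, so x_C = 33.375 / 0.375 = 89.

89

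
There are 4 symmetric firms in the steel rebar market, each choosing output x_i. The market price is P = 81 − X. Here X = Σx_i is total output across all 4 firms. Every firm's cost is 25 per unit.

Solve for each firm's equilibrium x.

A representative firm's profit is π_i = x_i(81 − X) − 25x_i, with X = x_i + Σ_{j≠i} x_j.
First-order condition: 56 − 2x_i − Σ_{j≠i} x_j = 0.
With identical firms, set every x_j = x: then 56 − 2x − 3x = 0, i.e. x = 56/5 = 11.2.

11.2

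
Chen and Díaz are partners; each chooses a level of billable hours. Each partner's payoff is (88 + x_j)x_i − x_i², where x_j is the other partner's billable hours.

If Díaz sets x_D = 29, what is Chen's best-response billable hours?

Chen's payoff is (88 + x_D)x_C − x_C².
∂π/∂x_C = 88 + x_D − 2x_C = 0, so x_C = 44 + 0.5x_D.
At x_D = 29: x_C = 44 + 0.5·29 = 58.5.

58.5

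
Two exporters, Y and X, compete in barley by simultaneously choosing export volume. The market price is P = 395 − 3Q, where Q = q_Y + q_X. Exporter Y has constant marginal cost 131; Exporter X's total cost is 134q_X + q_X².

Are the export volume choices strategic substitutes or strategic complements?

Exporter Y's profit: π = q_Y(395 − 3(q_Y + q_X)) − 131q_Y.
∂π/∂q_Y = 264 − 6q_Y − 3q_X = 0, so q_Y = 44 − 0.5q_X.
The best-response slope dq_Y/dq_X = −0.5 < 0: the reaction function is downward-sloping, so the choices are strategic substitutes.

strategic substitutes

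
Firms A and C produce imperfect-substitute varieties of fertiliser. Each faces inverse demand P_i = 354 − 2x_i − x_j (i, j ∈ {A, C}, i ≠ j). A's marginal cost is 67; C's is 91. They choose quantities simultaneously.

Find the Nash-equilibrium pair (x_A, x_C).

59, 51

Firm A's profit: π = x_A(354 − 2x_A − x_C) − 67x_A.
∂π/∂x_A = 287 − 4x_A − x_C = 0 ⇒ x_A = 71.75 − 0.25x_C.
Similarly x_C = 65.75 − 0.25x_A.
Substituting the second reaction function into the first: x_A = 71.75 − 0.25(65.75 − 0.25x_A), which gives 0.9375x_A = 55.3125 ⇒ x_A = 59.
Then x_C = 65.75 − 0.25·59 = 51.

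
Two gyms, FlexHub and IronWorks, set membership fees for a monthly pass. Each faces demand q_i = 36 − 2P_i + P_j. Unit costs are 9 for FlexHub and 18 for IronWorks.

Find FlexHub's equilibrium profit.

208.08

FlexHub's profit: π = (P_{FlexHub} − 9)(36 − 2P_{FlexHub} + P_{IronWorks}).
∂π/∂P_{FlexHub} = 54 − 4P_{FlexHub} + P_{IronWorks} = 0 ⇒ P_{FlexHub} = 13.5 + 0.25P_{IronWorks}.
Similarly P_{IronWorks} = 18 + 0.25P_{FlexHub}.
Substituting the second reaction function into the first: P_{FlexHub} = 13.5 + 0.25(18 + 0.25P_{FlexHub}), which gives 0.9375P_{FlexHub} = 18 ⇒ P_{FlexHub} = 19.2.
Then P_{IronWorks} = 18 + 0.25·19.2 = 22.8.
q_{FlexHub} = 36 − 2·19.2 + 22.8 = 20.4.
Profit = (19.2 − 9)·20.4 = 208.08.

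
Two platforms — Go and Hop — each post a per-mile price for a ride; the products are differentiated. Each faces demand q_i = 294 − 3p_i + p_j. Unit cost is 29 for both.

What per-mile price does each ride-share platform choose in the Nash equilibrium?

Go's profit: π = (p_{Go} − 29)(294 − 3p_{Go} + p_{Hop}).
∂π/∂p_{Go} = 381 − 6p_{Go} + p_{Hop} = 0 ⇒ p_{Go} = 63.5 + (1/6)p_{Hop}.
The game is symmetric, so in equilibrium p_{Hop} = p_{Go}: the reaction function gives (5/6)p_{Go} = 63.5, hence p_{Go} = 76.2.

76.2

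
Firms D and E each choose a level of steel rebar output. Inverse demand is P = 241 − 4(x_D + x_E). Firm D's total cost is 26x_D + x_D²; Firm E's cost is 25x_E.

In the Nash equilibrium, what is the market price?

106.25

Firm D's profit: π = x_D(241 − 4(x_D + x_E)) − 26x_D − x_D².
∂π/∂x_D = 215 − 10x_D − 4x_E = 0, so x_D = 21.5 − 0.4x_E.
For E: ∂π/∂x_E = 216 − 8x_E − 4x_D = 0 ⇒ x_E = 27 − 0.5x_D.
Substituting the second reaction function into the first: x_D = 21.5 − 0.4(27 − 0.5x_D), which gives 0.8x_D = 10.7 ⇒ x_D = 13.375.
Then x_E = 27 − 0.5·13.375 = 20.3125.
Equilibrium price: P = 241 − 4·33.6875 = 106.25.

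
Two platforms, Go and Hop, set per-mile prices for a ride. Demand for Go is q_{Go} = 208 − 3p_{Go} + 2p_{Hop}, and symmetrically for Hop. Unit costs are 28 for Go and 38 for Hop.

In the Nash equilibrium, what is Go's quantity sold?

Go's profit: π = (p_{Go} − 28)(208 − 3p_{Go} + 2p_{Hop}).
∂π/∂p_{Go} = 292 − 6p_{Go} + 2p_{Hop} = 0 ⇒ p_{Go} = 146/3 + (1/3)p_{Hop}.
Similarly p_{Hop} = 161/3 + (1/3)p_{Go}.
Plugging p_{Hop} into Go's best response: p_{Go} = 146/3 + (1/3)(161/3 + (1/3)p_{Go}) ⇒ (8/9)p_{Go} = 599/9, so p_{Go} = 74.875.
Then p_{Hop} = 161/3 + (1/3)·74.875 = 78.625.
q_{Go} = 208 − 3·74.875 + 2·78.625 = 140.625.

140.625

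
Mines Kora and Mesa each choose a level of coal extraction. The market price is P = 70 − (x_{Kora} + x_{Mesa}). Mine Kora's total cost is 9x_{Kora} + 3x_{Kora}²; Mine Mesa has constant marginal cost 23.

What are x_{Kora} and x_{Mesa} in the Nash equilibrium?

5, 21

Mine Kora's profit: π = x_{Kora}(70 − (x_{Kora} + x_{Mesa})) − 9x_{Kora} − 3x_{Kora}².
∂π/∂x_{Kora} = 61 − 8x_{Kora} − x_{Mesa} = 0, so x_{Kora} = 7.625 − 0.125x_{Mesa}.
For Mesa: ∂π/∂x_{Mesa} = 47 − 2x_{Mesa} − x_{Kora} = 0 ⇒ x_{Mesa} = 23.5 − 0.5x_{Kora}.
Substituting the second reaction function into the first: x_{Kora} = 7.625 − 0.125(23.5 − 0.5x_{Kora}), which gives 0.9375x_{Kora} = 4.6875 ⇒ x_{Kora} = 5.
Then x_{Mesa} = 23.5 − 0.5·5 = 21.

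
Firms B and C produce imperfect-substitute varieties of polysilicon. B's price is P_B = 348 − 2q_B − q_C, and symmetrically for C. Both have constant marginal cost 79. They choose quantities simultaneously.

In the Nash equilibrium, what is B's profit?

5788.88

Firm B's profit: π = q_B(348 − 2q_B − q_C) − 79q_B.
∂π/∂q_B = 269 − 4q_B − q_C = 0 ⇒ q_B = 67.25 − 0.25q_C.
The game is symmetric, so in equilibrium q_C = q_B: the reaction function gives 1.25q_B = 67.25, hence q_B = 53.8.
P_B = 348 − 2·53.8 − 53.8 = 186.6.
Profit = (186.6 − 79)·53.8 = 5788.88.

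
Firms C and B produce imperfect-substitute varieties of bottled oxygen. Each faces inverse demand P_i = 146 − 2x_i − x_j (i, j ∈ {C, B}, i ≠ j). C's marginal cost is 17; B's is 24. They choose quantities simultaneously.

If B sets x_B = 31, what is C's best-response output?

24.5

Firm C's profit: π = x_C(146 − 2x_C − x_B) − 17x_C.
∂π/∂x_C = 129 − 4x_C − x_B = 0 ⇒ x_C = 32.25 − 0.25x_B.
At x_B = 31: x_C = 32.25 − 0.25·31 = 24.5.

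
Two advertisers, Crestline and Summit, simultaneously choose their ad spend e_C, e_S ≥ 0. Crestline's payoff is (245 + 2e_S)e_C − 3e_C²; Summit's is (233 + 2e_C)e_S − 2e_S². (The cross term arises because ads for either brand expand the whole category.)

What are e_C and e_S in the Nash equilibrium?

Expanding Crestline's payoff: 245e_C + 2e_Se_C − 3e_C².
∂π/∂e_C = 245 + 2e_S − 6e_C = 0, so e_C = 245/6 + (1/3)e_S.
Likewise for Summit: e_S = 58.25 + 0.5e_C.
Solving the two reaction functions simultaneously: (1 − (1/3)(0.5))e_C = 245/6 + (1/3)·58.25, so (5/6)e_C = 60.25 and e_C = 72.3.
Then e_S = 58.25 + 0.5·72.3 = 94.4.

72.3, 94.4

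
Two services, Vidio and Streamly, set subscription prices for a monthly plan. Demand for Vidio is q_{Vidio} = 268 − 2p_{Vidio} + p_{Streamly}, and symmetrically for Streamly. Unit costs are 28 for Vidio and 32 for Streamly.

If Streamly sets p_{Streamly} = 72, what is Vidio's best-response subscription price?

Vidio's profit: π = (p_{Vidio} − 28)(268 − 2p_{Vidio} + p_{Streamly}).
∂π/∂p_{Vidio} = 324 − 4p_{Vidio} + p_{Streamly} = 0 ⇒ p_{Vidio} = 81 + 0.25p_{Streamly}.
At p_{Streamly} = 72: p_{Vidio} = 81 + 0.25·72 = 99.

99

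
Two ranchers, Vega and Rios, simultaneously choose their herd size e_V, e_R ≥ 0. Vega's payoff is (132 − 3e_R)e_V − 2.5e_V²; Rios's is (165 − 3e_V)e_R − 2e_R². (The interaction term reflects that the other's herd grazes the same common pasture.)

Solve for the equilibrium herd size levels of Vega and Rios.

Expanding Vega's payoff: 132e_V − 3e_Re_V − 2.5e_V².
∂π/∂e_V = 132 − 3e_R − 5e_V = 0, so e_V = 26.4 − 0.6e_R.
Likewise for Rios: e_R = 41.25 − 0.75e_V.
Solving the two reaction functions simultaneously: (1 − (−0.6)(−0.75))e_V = 26.4 − 0.6·41.25, so 0.55e_V = 1.65 and e_V = 3.
Then e_R = 41.25 − 0.75·3 = 39.

3, 39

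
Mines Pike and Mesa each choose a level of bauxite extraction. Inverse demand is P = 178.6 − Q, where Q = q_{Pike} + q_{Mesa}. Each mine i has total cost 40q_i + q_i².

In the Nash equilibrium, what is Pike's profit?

Mine Pike's profit: π = q_{Pike}(178.6 − (q_{Pike} + q_{Mesa})) − 40q_{Pike} − q_{Pike}².
∂π/∂q_{Pike} = 138.6 − 4q_{Pike} − q_{Mesa} = 0, so q_{Pike} = 34.65 − 0.25q_{Mesa}.
By symmetry q_{Mesa} = q_{Pike}; substituting into the reaction function, 1.25q_{Pike} = 34.65 and q_{Pike} = 27.72.
Price P = 178.6 − 55.44 = 123.16.
Pike's profit: (123.16 − 40)·27.72 − (27.72)² = 1536.7968.

1536.7968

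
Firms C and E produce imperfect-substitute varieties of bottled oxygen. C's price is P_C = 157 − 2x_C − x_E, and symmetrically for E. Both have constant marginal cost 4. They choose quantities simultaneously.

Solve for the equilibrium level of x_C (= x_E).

30.6

Firm C's profit: π = x_C(157 − 2x_C − x_E) − 4x_C.
∂π/∂x_C = 153 − 4x_C − x_E = 0 ⇒ x_C = 38.25 − 0.25x_E.
Setting x_C = x_E in the reaction function: x_C = 38.25 − 0.25x_C, so x_C = 38.25 / 1.25 = 30.6.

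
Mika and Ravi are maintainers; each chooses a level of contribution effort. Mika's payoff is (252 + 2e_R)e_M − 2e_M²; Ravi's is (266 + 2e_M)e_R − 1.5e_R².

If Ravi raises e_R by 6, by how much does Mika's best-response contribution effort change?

3

Expanding Mika's payoff: 252e_M + 2e_Re_M − 2e_M².
∂π/∂e_M = 252 + 2e_R − 4e_M = 0, so e_M = 63 + 0.5e_R.
The reaction-function slope is 0.5, so a 6-unit rise in e_R moves e_M by 0.5 × 6 = 3. Mika's best response rises — the actions are strategic complements.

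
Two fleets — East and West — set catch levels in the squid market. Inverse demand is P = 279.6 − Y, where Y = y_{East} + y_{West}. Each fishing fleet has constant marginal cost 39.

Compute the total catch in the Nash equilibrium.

Fishing fleet East's profit: π = y_{East}(279.6 − (y_{East} + y_{West})) − 39y_{East}.
∂π/∂y_{East} = 240.6 − 2y_{East} − y_{West} = 0, so y_{East} = 120.3 − 0.5y_{West}.
The game is symmetric, so in equilibrium y_{West} = y_{East}: the reaction function gives 1.5y_{East} = 120.3, hence y_{East} = 80.2.
Total catch: 80.2 + 80.2 = 160.4.

160.4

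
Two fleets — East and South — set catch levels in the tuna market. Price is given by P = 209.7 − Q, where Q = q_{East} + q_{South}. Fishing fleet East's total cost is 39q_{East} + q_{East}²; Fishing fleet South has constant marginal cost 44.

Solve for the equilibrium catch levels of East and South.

Fishing fleet East's profit: π = q_{East}(209.7 − (q_{East} + q_{South})) − 39q_{East} − q_{East}².
∂π/∂q_{East} = 170.7 − 4q_{East} − q_{South} = 0, so q_{East} = 42.675 − 0.25q_{South}.
For South: ∂π/∂q_{South} = 165.7 − 2q_{South} − q_{East} = 0 ⇒ q_{South} = 82.85 − 0.5q_{East}.
Plugging q_{South} into East's best response: q_{East} = 42.675 − 0.25(82.85 − 0.5q_{East}) ⇒ 0.875q_{East} = 21.9625, so q_{East} = 25.1.
Then q_{South} = 82.85 − 0.5·25.1 = 70.3.

25.1, 70.3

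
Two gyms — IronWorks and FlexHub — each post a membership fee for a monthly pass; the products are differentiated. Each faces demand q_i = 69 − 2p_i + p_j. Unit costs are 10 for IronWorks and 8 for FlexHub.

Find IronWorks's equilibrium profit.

752.72

IronWorks's profit: π = (p_{IronWorks} − 10)(69 − 2p_{IronWorks} + p_{FlexHub}).
∂π/∂p_{IronWorks} = 89 − 4p_{IronWorks} + p_{FlexHub} = 0 ⇒ p_{IronWorks} = 22.25 + 0.25p_{FlexHub}.
Similarly p_{FlexHub} = 21.25 + 0.25p_{IronWorks}.
Solving the two reaction functions simultaneously: (1 − (0.25)(0.25))p_{IronWorks} = 22.25 + 0.25·21.25, so 0.9375p_{IronWorks} = 27.5625 and p_{IronWorks} = 29.4.
Then p_{FlexHub} = 21.25 + 0.25·29.4 = 28.6.
q_{IronWorks} = 69 − 2·29.4 + 28.6 = 38.8.
Profit = (29.4 − 10)·38.8 = 752.72.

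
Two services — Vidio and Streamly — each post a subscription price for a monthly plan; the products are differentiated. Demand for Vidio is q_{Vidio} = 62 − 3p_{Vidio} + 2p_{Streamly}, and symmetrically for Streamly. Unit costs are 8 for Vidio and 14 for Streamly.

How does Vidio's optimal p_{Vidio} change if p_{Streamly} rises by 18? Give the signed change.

6

Vidio's profit: π = (p_{Vidio} − 8)(62 − 3p_{Vidio} + 2p_{Streamly}).
∂π/∂p_{Vidio} = 86 − 6p_{Vidio} + 2p_{Streamly} = 0 ⇒ p_{Vidio} = 43/3 + (1/3)p_{Streamly}.
The reaction-function slope is 1/3, so an 18-unit rise in p_{Streamly} moves p_{Vidio} by 1/3 × 18 = 6. Vidio's best response rises — the actions are strategic complements.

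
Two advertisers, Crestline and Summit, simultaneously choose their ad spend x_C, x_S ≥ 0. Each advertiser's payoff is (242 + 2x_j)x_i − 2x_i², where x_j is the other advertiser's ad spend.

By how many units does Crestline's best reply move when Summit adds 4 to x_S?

2

Crestline's payoff is (242 + 2x_S)x_C − 2x_C².
∂π/∂x_C = 242 + 2x_S − 4x_C = 0, so x_C = 60.5 + 0.5x_S.
The reaction-function slope is 0.5, so a 4-unit rise in x_S moves x_C by 0.5 × 4 = 2. Crestline's best response rises — the actions are strategic complements.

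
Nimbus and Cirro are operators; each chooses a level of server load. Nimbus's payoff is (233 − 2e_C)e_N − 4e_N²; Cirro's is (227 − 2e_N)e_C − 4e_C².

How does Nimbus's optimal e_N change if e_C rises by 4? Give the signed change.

Expanding Nimbus's payoff: 233e_N − 2e_Ce_N − 4e_N².
∂π/∂e_N = 233 − 2e_C − 8e_N = 0, so e_N = 29.125 − 0.25e_C.
The reaction-function slope is −0.25, so a 4-unit rise in e_C moves e_N by −0.25 × 4 = −1. Nimbus's best response falls — the actions are strategic substitutes.

-1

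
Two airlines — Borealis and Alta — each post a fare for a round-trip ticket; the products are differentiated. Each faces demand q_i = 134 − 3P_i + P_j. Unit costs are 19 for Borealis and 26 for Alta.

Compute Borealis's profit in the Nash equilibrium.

1176.12

Borealis's profit: π = (P_{Borealis} − 19)(134 − 3P_{Borealis} + P_{Alta}).
∂π/∂P_{Borealis} = 191 − 6P_{Borealis} + P_{Alta} = 0 ⇒ P_{Borealis} = 191/6 + (1/6)P_{Alta}.
Similarly P_{Alta} = 106/3 + (1/6)P_{Borealis}.
Plugging P_{Alta} into Borealis's best response: P_{Borealis} = 191/6 + (1/6)(106/3 + (1/6)P_{Borealis}) ⇒ (35/36)P_{Borealis} = 679/18, so P_{Borealis} = 38.8.
Then P_{Alta} = 106/3 + (1/6)·38.8 = 41.8.
q_{Borealis} = 134 − 3·38.8 + 41.8 = 59.4.
Profit = (38.8 − 19)·59.4 = 1176.12.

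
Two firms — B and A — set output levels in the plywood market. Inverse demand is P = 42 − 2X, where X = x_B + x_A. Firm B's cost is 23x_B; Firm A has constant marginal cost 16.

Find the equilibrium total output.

Firm B's profit: π = x_B(42 − 2(x_B + x_A)) − 23x_B.
∂π/∂x_B = 19 − 4x_B − 2x_A = 0, so x_B = 4.75 − 0.5x_A.
By the same steps for A: x_A = 6.5 − 0.5x_B.
Substituting the second reaction function into the first: x_B = 4.75 − 0.5(6.5 − 0.5x_B), which gives 0.75x_B = 1.5 ⇒ x_B = 2.
Then x_A = 6.5 − 0.5·2 = 5.5.
Total output: 2 + 5.5 = 7.5.

7.5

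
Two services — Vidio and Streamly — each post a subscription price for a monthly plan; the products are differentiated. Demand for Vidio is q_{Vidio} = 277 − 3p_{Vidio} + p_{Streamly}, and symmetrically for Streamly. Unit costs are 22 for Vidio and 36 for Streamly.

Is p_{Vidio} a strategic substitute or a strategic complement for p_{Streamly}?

strategic complements

Vidio's profit: π = (p_{Vidio} − 22)(277 − 3p_{Vidio} + p_{Streamly}).
∂π/∂p_{Vidio} = 343 − 6p_{Vidio} + p_{Streamly} = 0 ⇒ p_{Vidio} = 343/6 + (1/6)p_{Streamly}.
The best-response slope dp_{Vidio}/dp_{Streamly} = 1/6 > 0: the reaction function is upward-sloping, so the choices are strategic complements.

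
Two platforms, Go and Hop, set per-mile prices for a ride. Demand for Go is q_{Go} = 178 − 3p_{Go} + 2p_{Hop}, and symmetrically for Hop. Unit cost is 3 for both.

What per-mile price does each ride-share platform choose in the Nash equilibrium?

46.75

Go's profit: π = (p_{Go} − 3)(178 − 3p_{Go} + 2p_{Hop}).
∂π/∂p_{Go} = 187 − 6p_{Go} + 2p_{Hop} = 0 ⇒ p_{Go} = 187/6 + (1/3)p_{Hop}.
The game is symmetric, so in equilibrium p_{Hop} = p_{Go}: the reaction function gives (2/3)p_{Go} = 187/6, hence p_{Go} = 46.75.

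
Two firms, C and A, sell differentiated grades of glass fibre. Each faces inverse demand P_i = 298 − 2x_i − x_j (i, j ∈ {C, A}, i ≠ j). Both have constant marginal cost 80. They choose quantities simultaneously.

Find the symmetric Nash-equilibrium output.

Firm C's profit: π = x_C(298 − 2x_C − x_A) − 80x_C.
∂π/∂x_C = 218 − 4x_C − x_A = 0 ⇒ x_C = 54.5 − 0.25x_A.
By symmetry x_A = x_C; substituting into the reaction function, 1.25x_C = 54.5 and x_C = 43.6.

43.6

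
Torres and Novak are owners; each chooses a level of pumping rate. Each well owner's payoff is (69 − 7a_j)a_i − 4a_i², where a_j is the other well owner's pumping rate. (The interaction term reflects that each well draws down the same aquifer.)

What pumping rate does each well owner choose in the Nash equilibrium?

Torres's payoff is (69 − 7a_N)a_T − 4a_T².
∂π/∂a_T = 69 − 7a_N − 8a_T = 0, so a_T = 8.625 − 0.875a_N.
The game is symmetric, so in equilibrium a_N = a_T: the reaction function gives 1.875a_T = 8.625, hence a_T = 4.6.

4.6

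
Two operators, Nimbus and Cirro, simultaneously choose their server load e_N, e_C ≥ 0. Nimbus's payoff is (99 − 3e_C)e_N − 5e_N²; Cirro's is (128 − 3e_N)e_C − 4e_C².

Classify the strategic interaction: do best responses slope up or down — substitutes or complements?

strategic substitutes

Expanding Nimbus's payoff: 99e_N − 3e_Ce_N − 5e_N².
∂π/∂e_N = 99 − 3e_C − 10e_N = 0, so e_N = 9.9 − 0.3e_C.
The best-response slope de_N/de_C = −0.3 < 0: the reaction function is downward-sloping, so the choices are strategic substitutes.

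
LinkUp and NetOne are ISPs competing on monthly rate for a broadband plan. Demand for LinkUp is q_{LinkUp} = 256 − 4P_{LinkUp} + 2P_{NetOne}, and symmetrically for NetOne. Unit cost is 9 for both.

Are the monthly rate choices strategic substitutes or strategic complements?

LinkUp's profit: π = (P_{LinkUp} − 9)(256 − 4P_{LinkUp} + 2P_{NetOne}).
∂π/∂P_{LinkUp} = 292 − 8P_{LinkUp} + 2P_{NetOne} = 0 ⇒ P_{LinkUp} = 36.5 + 0.25P_{NetOne}.
The best-response slope dP_{LinkUp}/dP_{NetOne} = 0.25 > 0: the reaction function is upward-sloping, so the choices are strategic complements.

strategic complements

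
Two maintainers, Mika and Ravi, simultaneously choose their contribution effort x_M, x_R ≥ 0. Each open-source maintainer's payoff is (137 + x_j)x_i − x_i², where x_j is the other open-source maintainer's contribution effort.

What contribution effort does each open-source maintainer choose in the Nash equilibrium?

137

Mika's payoff is (137 + x_R)x_M − x_M².
∂π/∂x_M = 137 + x_R − 2x_M = 0, so x_M = 68.5 + 0.5x_R.
Setting x_M = x_R in the reaction function: x_M = 68.5 + 0.5x_M, so x_M = 68.5 / 0.5 = 137.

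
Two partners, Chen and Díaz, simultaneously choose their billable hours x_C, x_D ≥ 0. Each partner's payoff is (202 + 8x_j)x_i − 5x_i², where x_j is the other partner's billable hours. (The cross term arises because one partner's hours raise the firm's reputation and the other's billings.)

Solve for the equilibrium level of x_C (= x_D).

101

Chen's payoff is (202 + 8x_D)x_C − 5x_C².
∂π/∂x_C = 202 + 8x_D − 10x_C = 0, so x_C = 20.2 + 0.8x_D.
By symmetry x_D = x_C; substituting into the reaction function, 0.2x_C = 20.2 and x_C = 101.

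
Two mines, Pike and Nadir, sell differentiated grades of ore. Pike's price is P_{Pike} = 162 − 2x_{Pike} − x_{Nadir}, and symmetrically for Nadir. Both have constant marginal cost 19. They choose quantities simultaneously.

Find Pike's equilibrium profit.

1635.92

Mine Pike's profit: π = x_{Pike}(162 − 2x_{Pike} − x_{Nadir}) − 19x_{Pike}.
∂π/∂x_{Pike} = 143 − 4x_{Pike} − x_{Nadir} = 0 ⇒ x_{Pike} = 35.75 − 0.25x_{Nadir}.
By symmetry x_{Nadir} = x_{Pike}; substituting into the reaction function, 1.25x_{Pike} = 35.75 and x_{Pike} = 28.6.
P_{Pike} = 162 − 2·28.6 − 28.6 = 76.2.
Profit = (76.2 − 19)·28.6 = 1635.92.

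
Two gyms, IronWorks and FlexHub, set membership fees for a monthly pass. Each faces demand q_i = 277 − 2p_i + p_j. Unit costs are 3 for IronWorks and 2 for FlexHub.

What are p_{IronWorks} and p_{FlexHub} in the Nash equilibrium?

IronWorks's profit: π = (p_{IronWorks} − 3)(277 − 2p_{IronWorks} + p_{FlexHub}).
∂π/∂p_{IronWorks} = 283 − 4p_{IronWorks} + p_{FlexHub} = 0 ⇒ p_{IronWorks} = 70.75 + 0.25p_{FlexHub}.
Similarly p_{FlexHub} = 70.25 + 0.25p_{IronWorks}.
Substituting the second reaction function into the first: p_{IronWorks} = 70.75 + 0.25(70.25 + 0.25p_{IronWorks}), which gives 0.9375p_{IronWorks} = 88.3125 ⇒ p_{IronWorks} = 94.2.
Then p_{FlexHub} = 70.25 + 0.25·94.2 = 93.8.

94.2, 93.8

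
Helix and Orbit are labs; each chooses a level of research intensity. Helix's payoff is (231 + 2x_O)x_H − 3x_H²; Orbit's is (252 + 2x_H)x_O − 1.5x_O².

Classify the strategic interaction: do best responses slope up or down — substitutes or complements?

Expanding Helix's payoff: 231x_H + 2x_Ox_H − 3x_H².
∂π/∂x_H = 231 + 2x_O − 6x_H = 0, so x_H = 38.5 + (1/3)x_O.
The best-response slope dx_H/dx_O = 1/3 > 0: the reaction function is upward-sloping, so the choices are strategic complements.

strategic complements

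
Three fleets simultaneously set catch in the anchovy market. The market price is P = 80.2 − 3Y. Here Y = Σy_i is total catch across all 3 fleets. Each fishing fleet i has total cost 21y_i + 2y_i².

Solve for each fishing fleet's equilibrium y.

3.7

A representative fishing fleet's profit is π_i = y_i(80.2 − 3Y) − 21y_i − 2y_i², with Y = y_i + Σ_{j≠i} y_j.
First-order condition: 59.2 − 10y_i − 3Σ_{j≠i} y_j = 0.
With identical fishing fleets, set every y_j = y: then 59.2 − 10y − 6y = 0, i.e. y = 59.2/16 = 3.7.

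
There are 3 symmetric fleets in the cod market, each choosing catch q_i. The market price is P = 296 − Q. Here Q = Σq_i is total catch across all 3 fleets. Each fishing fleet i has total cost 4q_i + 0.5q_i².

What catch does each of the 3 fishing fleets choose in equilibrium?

A representative fishing fleet's profit is π_i = q_i(296 − Q) − 4q_i − 0.5q_i², with Q = q_i + Σ_{j≠i} q_j.
First-order condition: 292 − 3q_i − Σ_{j≠i} q_j = 0.
In a symmetric equilibrium every fishing fleet chooses the same q, so Σ_{j≠i} q_j = 2q. The condition becomes 292 − 5q = 0, giving q = 292/5 = 58.4.

58.4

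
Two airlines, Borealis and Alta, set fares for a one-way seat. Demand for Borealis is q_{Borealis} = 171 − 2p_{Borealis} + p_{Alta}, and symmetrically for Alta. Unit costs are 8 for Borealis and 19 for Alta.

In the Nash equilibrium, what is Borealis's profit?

6227.28

Borealis's profit: π = (p_{Borealis} − 8)(171 − 2p_{Borealis} + p_{Alta}).
∂π/∂p_{Borealis} = 187 − 4p_{Borealis} + p_{Alta} = 0 ⇒ p_{Borealis} = 46.75 + 0.25p_{Alta}.
Similarly p_{Alta} = 52.25 + 0.25p_{Borealis}.
Plugging p_{Alta} into Borealis's best response: p_{Borealis} = 46.75 + 0.25(52.25 + 0.25p_{Borealis}) ⇒ 0.9375p_{Borealis} = 59.8125, so p_{Borealis} = 63.8.
Then p_{Alta} = 52.25 + 0.25·63.8 = 68.2.
q_{Borealis} = 171 − 2·63.8 + 68.2 = 111.6.
Profit = (63.8 − 8)·111.6 = 6227.28.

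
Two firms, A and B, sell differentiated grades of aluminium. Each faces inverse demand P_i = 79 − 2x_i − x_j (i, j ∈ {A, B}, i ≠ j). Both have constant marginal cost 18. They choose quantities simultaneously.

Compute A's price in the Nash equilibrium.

Firm A's profit: π = x_A(79 − 2x_A − x_B) − 18x_A.
∂π/∂x_A = 61 − 4x_A − x_B = 0 ⇒ x_A = 15.25 − 0.25x_B.
By symmetry x_B = x_A; substituting into the reaction function, 1.25x_A = 15.25 and x_A = 12.2.
P_A = 79 − 2·12.2 − 12.2 = 42.4.

42.4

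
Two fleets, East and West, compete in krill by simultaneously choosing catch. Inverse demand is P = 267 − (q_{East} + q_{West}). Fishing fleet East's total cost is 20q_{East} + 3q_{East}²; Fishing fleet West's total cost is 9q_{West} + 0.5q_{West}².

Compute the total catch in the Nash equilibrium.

Fishing fleet East's profit: π = q_{East}(267 − (q_{East} + q_{West})) − 20q_{East} − 3q_{East}².
∂π/∂q_{East} = 247 − 8q_{East} − q_{West} = 0, so q_{East} = 30.875 − 0.125q_{West}.
For West: ∂π/∂q_{West} = 258 − 3q_{West} − q_{East} = 0 ⇒ q_{West} = 86 − (1/3)q_{East}.
Plugging q_{West} into East's best response: q_{East} = 30.875 − 0.125(86 − (1/3)q_{East}) ⇒ (23/24)q_{East} = 20.125, so q_{East} = 21.
Then q_{West} = 86 − (1/3)·21 = 79.
Total catch: 21 + 79 = 100.

100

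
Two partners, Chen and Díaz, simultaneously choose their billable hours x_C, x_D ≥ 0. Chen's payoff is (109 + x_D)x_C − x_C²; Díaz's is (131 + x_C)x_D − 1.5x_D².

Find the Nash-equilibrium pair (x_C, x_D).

91.6, 74.2

Expanding Chen's payoff: 109x_C + x_Dx_C − x_C².
∂π/∂x_C = 109 + x_D − 2x_C = 0, so x_C = 54.5 + 0.5x_D.
Likewise for Díaz: x_D = 131/3 + (1/3)x_C.
Solving the two reaction functions simultaneously: (1 − (0.5)(1/3))x_C = 54.5 + 0.5·(131/3), so (5/6)x_C = 229/3 and x_C = 91.6.
Then x_D = 131/3 + (1/3)·91.6 = 74.2.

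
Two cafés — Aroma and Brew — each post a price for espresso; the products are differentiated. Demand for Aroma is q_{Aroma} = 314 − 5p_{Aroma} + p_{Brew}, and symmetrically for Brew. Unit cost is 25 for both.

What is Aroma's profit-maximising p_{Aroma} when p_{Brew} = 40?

47.9

Aroma's profit: π = (p_{Aroma} − 25)(314 − 5p_{Aroma} + p_{Brew}).
∂π/∂p_{Aroma} = 439 − 10p_{Aroma} + p_{Brew} = 0 ⇒ p_{Aroma} = 43.9 + 0.1p_{Brew}.
At p_{Brew} = 40: p_{Aroma} = 43.9 + 0.1·40 = 47.9.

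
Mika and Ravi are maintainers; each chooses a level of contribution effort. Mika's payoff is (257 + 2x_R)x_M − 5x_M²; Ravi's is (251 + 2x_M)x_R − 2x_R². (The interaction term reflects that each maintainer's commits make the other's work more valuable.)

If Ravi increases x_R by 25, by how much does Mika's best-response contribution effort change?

5

Expanding Mika's payoff: 257x_M + 2x_Rx_M − 5x_M².
∂π/∂x_M = 257 + 2x_R − 10x_M = 0, so x_M = 25.7 + 0.2x_R.
The reaction-function slope is 0.2, so a 25-unit rise in x_R moves x_M by 0.2 × 25 = 5. Mika's best response rises — the actions are strategic complements.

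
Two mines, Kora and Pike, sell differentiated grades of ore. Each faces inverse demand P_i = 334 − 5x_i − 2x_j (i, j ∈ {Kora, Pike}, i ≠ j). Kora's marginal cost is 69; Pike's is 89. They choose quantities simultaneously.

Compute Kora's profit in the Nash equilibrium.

2531.25

Mine Kora's profit: π = x_{Kora}(334 − 5x_{Kora} − 2x_{Pike}) − 69x_{Kora}.
∂π/∂x_{Kora} = 265 − 10x_{Kora} − 2x_{Pike} = 0 ⇒ x_{Kora} = 26.5 − 0.2x_{Pike}.
Similarly x_{Pike} = 24.5 − 0.2x_{Kora}.
Substituting the second reaction function into the first: x_{Kora} = 26.5 − 0.2(24.5 − 0.2x_{Kora}), which gives 0.96x_{Kora} = 21.6 ⇒ x_{Kora} = 22.5.
Then x_{Pike} = 24.5 − 0.2·22.5 = 20.
P_{Kora} = 334 − 5·22.5 − 2·20 = 181.5.
Profit = (181.5 − 69)·22.5 = 2531.25.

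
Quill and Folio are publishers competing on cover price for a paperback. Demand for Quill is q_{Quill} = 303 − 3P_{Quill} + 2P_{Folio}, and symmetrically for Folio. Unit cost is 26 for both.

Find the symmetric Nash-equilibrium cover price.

Quill's profit: π = (P_{Quill} − 26)(303 − 3P_{Quill} + 2P_{Folio}).
∂π/∂P_{Quill} = 381 − 6P_{Quill} + 2P_{Folio} = 0 ⇒ P_{Quill} = 63.5 + (1/3)P_{Folio}.
The game is symmetric, so in equilibrium P_{Folio} = P_{Quill}: the reaction function gives (2/3)P_{Quill} = 63.5, hence P_{Quill} = 95.25.

95.25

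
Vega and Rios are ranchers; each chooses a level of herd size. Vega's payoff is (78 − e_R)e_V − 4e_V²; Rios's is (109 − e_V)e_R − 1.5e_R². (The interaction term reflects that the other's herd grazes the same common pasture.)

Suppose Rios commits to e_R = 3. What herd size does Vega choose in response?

Expanding Vega's payoff: 78e_V − e_Re_V − 4e_V².
∂π/∂e_V = 78 − e_R − 8e_V = 0, so e_V = 9.75 − 0.125e_R.
At e_R = 3: e_V = 9.75 − 0.125·3 = 9.375.

9.375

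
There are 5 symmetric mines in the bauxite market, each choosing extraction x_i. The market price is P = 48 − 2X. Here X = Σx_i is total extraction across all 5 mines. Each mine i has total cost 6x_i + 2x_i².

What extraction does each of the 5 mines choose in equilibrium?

A representative mine's profit is π_i = x_i(48 − 2X) − 6x_i − 2x_i², with X = x_i + Σ_{j≠i} x_j.
First-order condition: 42 − 8x_i − 2Σ_{j≠i} x_j = 0.
With identical mines, set every x_j = x: then 42 − 8x − 8x = 0, i.e. x = 42/16 = 2.625.

2.625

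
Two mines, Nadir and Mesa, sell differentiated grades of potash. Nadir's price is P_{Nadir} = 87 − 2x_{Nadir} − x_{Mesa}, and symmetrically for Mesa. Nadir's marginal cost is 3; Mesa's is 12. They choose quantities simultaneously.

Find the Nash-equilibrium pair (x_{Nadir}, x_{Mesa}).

17.4, 14.4

Mine Nadir's profit: π = x_{Nadir}(87 − 2x_{Nadir} − x_{Mesa}) − 3x_{Nadir}.
∂π/∂x_{Nadir} = 84 − 4x_{Nadir} − x_{Mesa} = 0 ⇒ x_{Nadir} = 21 − 0.25x_{Mesa}.
Similarly x_{Mesa} = 18.75 − 0.25x_{Nadir}.
Solving the two reaction functions simultaneously: (1 − (−0.25)(−0.25))x_{Nadir} = 21 − 0.25·18.75, so 0.9375x_{Nadir} = 16.3125 and x_{Nadir} = 17.4.
Then x_{Mesa} = 18.75 − 0.25·17.4 = 14.4.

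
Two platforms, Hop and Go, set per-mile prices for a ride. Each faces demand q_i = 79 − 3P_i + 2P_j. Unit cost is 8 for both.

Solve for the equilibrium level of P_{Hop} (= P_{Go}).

25.75

Hop's profit: π = (P_{Hop} − 8)(79 − 3P_{Hop} + 2P_{Go}).
∂π/∂P_{Hop} = 103 − 6P_{Hop} + 2P_{Go} = 0 ⇒ P_{Hop} = 103/6 + (1/3)P_{Go}.
By symmetry P_{Go} = P_{Hop}; substituting into the reaction function, (2/3)P_{Hop} = 103/6 and P_{Hop} = 25.75.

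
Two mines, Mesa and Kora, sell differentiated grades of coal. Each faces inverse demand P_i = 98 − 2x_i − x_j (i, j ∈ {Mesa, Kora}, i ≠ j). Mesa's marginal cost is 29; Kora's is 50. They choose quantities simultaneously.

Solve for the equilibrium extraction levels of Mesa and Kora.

Mine Mesa's profit: π = x_{Mesa}(98 − 2x_{Mesa} − x_{Kora}) − 29x_{Mesa}.
∂π/∂x_{Mesa} = 69 − 4x_{Mesa} − x_{Kora} = 0 ⇒ x_{Mesa} = 17.25 − 0.25x_{Kora}.
Similarly x_{Kora} = 12 − 0.25x_{Mesa}.
Plugging x_{Kora} into Mesa's best response: x_{Mesa} = 17.25 − 0.25(12 − 0.25x_{Mesa}) ⇒ 0.9375x_{Mesa} = 14.25, so x_{Mesa} = 15.2.
Then x_{Kora} = 12 − 0.25·15.2 = 8.2.

15.2, 8.2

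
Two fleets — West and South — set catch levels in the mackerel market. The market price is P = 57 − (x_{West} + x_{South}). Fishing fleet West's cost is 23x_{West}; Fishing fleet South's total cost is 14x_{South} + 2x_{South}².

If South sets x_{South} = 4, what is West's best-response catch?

Fishing fleet West's profit: π = x_{West}(57 − (x_{West} + x_{South})) − 23x_{West}.
∂π/∂x_{West} = 34 − 2x_{West} − x_{South} = 0, so x_{West} = 17 − 0.5x_{South}.
At x_{South} = 4: x_{West} = 17 − 0.5·4 = 15.

15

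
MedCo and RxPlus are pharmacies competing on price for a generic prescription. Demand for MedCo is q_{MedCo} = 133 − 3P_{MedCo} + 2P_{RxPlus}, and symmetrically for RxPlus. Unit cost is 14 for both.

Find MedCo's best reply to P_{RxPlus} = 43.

43.5

MedCo's profit: π = (P_{MedCo} − 14)(133 − 3P_{MedCo} + 2P_{RxPlus}).
∂π/∂P_{MedCo} = 175 − 6P_{MedCo} + 2P_{RxPlus} = 0 ⇒ P_{MedCo} = 175/6 + (1/3)P_{RxPlus}.
At P_{RxPlus} = 43: P_{MedCo} = 175/6 + (1/3)·43 = 43.5.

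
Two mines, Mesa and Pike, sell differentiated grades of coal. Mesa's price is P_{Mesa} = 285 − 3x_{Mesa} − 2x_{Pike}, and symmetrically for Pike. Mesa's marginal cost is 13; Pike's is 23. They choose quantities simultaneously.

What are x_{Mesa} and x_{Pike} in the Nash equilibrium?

Mine Mesa's profit: π = x_{Mesa}(285 − 3x_{Mesa} − 2x_{Pike}) − 13x_{Mesa}.
∂π/∂x_{Mesa} = 272 − 6x_{Mesa} − 2x_{Pike} = 0 ⇒ x_{Mesa} = 136/3 − (1/3)x_{Pike}.
Similarly x_{Pike} = 131/3 − (1/3)x_{Mesa}.
Plugging x_{Pike} into Mesa's best response: x_{Mesa} = 136/3 − (1/3)(131/3 − (1/3)x_{Mesa}) ⇒ (8/9)x_{Mesa} = 277/9, so x_{Mesa} = 34.625.
Then x_{Pike} = 131/3 − (1/3)·34.625 = 32.125.

34.625, 32.125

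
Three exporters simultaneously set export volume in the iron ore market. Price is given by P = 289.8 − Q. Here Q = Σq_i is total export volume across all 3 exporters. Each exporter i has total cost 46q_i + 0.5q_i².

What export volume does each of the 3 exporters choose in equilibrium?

48.76

A representative exporter's profit is π_i = q_i(289.8 − Q) − 46q_i − 0.5q_i², with Q = q_i + Σ_{j≠i} q_j.
First-order condition: 243.8 − 3q_i − Σ_{j≠i} q_j = 0.
Imposing symmetry (q_j = q for all j) turns Σ_{j≠i} q_j into 2q, so 243.8 = 5q and q = 48.76.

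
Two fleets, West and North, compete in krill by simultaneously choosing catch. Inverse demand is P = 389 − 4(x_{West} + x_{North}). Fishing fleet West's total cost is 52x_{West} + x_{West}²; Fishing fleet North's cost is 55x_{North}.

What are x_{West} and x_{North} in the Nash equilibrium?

Fishing fleet West's profit: π = x_{West}(389 − 4(x_{West} + x_{North})) − 52x_{West} − x_{West}².
∂π/∂x_{West} = 337 − 10x_{West} − 4x_{North} = 0, so x_{West} = 33.7 − 0.4x_{North}.
For North: ∂π/∂x_{North} = 334 − 8x_{North} − 4x_{West} = 0 ⇒ x_{North} = 41.75 − 0.5x_{West}.
Plugging x_{North} into West's best response: x_{West} = 33.7 − 0.4(41.75 − 0.5x_{West}) ⇒ 0.8x_{West} = 17, so x_{West} = 21.25.
Then x_{North} = 41.75 − 0.5·21.25 = 31.125.

21.25, 31.125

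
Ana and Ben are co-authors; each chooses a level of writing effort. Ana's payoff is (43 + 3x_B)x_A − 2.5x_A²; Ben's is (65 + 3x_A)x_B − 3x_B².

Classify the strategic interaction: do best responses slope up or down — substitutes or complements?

Expanding Ana's payoff: 43x_A + 3x_Bx_A − 2.5x_A².
∂π/∂x_A = 43 + 3x_B − 5x_A = 0, so x_A = 8.6 + 0.6x_B.
The best-response slope dx_A/dx_B = 0.6 > 0: the reaction function is upward-sloping, so the choices are strategic complements.

strategic complements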